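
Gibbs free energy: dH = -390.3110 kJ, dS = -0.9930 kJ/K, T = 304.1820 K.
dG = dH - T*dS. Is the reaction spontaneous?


T*dS = 304.1820 * -0.9930 = -302.0527 kJ
dG = -390.3110 + 302.0527 = -88.2583 kJ (spontaneous)

dG = -88.2583 kJ, spontaneous


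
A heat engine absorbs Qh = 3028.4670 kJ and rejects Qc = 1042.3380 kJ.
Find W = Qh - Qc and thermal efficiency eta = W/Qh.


W = 3028.4670 - 1042.3380 = 1986.1290 kJ
eta = 1986.1290 / 3028.4670 = 0.6558 = 65.5820%

W = 1986.1290 kJ, eta = 65.5820%


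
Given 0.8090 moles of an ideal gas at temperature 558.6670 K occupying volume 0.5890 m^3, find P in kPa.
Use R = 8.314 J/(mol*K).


P = nRT/V = 0.8090 * 8.314 * 558.6670 / 0.5890
= 3757.6088 / 0.5890 = 6379.6414 Pa = 6.3796 kPa

6.3796 kPa


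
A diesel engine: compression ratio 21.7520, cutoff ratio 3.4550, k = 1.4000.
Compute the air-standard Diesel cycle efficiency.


r^(k-1) = 3.4277
rc^k = 5.6732
eta = 0.6033 = 60.3326%

60.3326%


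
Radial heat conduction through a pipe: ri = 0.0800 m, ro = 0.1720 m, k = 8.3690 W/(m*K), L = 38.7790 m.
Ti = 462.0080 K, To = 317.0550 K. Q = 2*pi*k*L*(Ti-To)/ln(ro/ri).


dT = 144.9530 K
ln(ro/ri) = 0.7655
Q = 2*pi*8.3690*38.7790*144.9530 / 0.7655 = 386144.8967 W

386144.8967 W


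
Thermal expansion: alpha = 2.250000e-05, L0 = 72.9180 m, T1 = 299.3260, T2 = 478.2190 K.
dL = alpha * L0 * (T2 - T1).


dT = 178.8930 K
dL = 2.250000e-05 * 72.9180 * 178.8930 = 0.293502 m
L_final = 73.211502 m

dL = 0.293502 m


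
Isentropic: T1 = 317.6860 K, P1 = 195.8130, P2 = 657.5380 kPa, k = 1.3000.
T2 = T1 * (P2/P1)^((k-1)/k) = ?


(k-1)/k = 0.2308
(P2/P1)^exp = 1.3225
T2 = 317.6860 * 1.3225 = 420.1467 K

420.1467 K


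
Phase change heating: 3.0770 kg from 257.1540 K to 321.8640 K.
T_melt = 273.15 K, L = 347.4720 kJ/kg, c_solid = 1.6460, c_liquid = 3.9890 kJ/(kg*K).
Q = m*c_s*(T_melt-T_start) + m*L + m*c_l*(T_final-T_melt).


Q1 (sensible, solid) = 3.0770 * 1.6460 * 15.9960 = 81.0156 kJ
Q2 (latent) = 3.0770 * 347.4720 = 1069.1713 kJ
Q3 (sensible, liquid) = 3.0770 * 3.9890 * 48.7140 = 597.9231 kJ
Q_total = 1748.1100 kJ

1748.1100 kJ


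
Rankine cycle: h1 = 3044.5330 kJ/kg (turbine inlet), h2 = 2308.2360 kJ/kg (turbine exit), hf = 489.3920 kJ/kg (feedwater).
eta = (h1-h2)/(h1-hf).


W = 736.2970 kJ/kg
Q_in = 2555.1410 kJ/kg
eta = 0.2882 = 28.8163%

eta = 28.8163%


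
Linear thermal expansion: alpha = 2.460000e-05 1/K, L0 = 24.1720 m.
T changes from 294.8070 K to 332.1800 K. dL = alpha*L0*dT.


dT = 37.3730 K
dL = 2.460000e-05 * 24.1720 * 37.3730 = 0.022223 m
L_final = 24.194223 m

dL = 0.022223 m


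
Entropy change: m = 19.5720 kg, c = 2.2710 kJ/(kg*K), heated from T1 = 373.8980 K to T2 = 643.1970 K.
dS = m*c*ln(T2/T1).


T2/T1 = 1.7202
ln(T2/T1) = 0.5425
dS = 19.5720 * 2.2710 * 0.5425 = 24.1116 kJ/K

24.1116 kJ/K


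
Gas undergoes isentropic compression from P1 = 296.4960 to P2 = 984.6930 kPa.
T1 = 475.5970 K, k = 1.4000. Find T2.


(k-1)/k = 0.2857
(P2/P1)^exp = 1.4091
T2 = 475.5970 * 1.4091 = 670.1574 K

670.1574 K


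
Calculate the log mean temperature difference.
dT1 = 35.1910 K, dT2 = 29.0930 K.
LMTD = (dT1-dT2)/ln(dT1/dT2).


dT1/dT2 = 1.2096
ln(dT1/dT2) = 0.1903
LMTD = 6.0980 / 0.1903 = 32.0454 K

32.0454 K


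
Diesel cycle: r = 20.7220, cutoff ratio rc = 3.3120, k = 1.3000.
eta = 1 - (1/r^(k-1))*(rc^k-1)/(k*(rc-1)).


r^(k-1) = 2.4827
rc^k = 4.7437
eta = 0.4983 = 49.8304%

49.8304%


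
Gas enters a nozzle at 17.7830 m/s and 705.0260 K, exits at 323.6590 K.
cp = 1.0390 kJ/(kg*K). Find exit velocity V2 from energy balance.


dT = 381.3670 K
2*cp*1000*dT = 792480.6260
V1^2 = 316.2351
V2 = sqrt(792796.8611) = 890.3914 m/s

890.3914 m/s


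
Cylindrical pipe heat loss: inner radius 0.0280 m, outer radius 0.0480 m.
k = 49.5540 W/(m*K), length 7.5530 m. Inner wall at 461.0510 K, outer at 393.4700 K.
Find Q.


dT = 67.5810 K
ln(ro/ri) = 0.5390
Q = 2*pi*49.5540*7.5530*67.5810 / 0.5390 = 294860.5951 W

294860.5951 W


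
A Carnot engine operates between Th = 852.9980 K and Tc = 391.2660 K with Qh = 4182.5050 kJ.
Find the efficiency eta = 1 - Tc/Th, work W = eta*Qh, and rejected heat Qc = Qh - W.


eta = 1 - 391.2660/852.9980 = 0.5413
W = 0.5413 * 4182.5050 = 2264.0105 kJ
Qc = 4182.5050 - 2264.0105 = 1918.4945 kJ

eta = 54.1305%, W = 2264.0105 kJ, Qc = 1918.4945 kJ


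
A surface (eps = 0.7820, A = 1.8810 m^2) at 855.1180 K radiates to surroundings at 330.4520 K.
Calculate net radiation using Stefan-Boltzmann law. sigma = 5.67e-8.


T^4 = 5.3469e+11
Tsurr^4 = 1.1924e+10
Q = 0.7820 * 5.67e-8 * 1.8810 * 5.2277e+11 = 43600.1374 W

43600.1374 W


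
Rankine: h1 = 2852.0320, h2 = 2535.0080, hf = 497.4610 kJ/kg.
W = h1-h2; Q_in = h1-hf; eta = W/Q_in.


W = 317.0240 kJ/kg
Q_in = 2354.5710 kJ/kg
eta = 0.1346 = 13.4642%

eta = 13.4642%


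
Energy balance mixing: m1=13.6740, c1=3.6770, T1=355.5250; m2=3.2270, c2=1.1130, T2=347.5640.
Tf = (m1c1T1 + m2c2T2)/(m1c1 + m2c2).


num = 19123.8760
den = 53.8709
Tf = 354.9942 K

354.9942 K


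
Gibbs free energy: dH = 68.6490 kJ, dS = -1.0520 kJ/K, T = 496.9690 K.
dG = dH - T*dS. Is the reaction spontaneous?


T*dS = 496.9690 * -1.0520 = -522.8114 kJ
dG = 68.6490 + 522.8114 = 591.4604 kJ (non-spontaneous)

dG = 591.4604 kJ, non-spontaneous


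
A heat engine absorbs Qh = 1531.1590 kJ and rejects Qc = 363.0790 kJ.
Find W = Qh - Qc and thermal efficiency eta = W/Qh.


W = 1531.1590 - 363.0790 = 1168.0800 kJ
eta = 1168.0800 / 1531.1590 = 0.7629 = 76.2873%

W = 1168.0800 kJ, eta = 76.2873%


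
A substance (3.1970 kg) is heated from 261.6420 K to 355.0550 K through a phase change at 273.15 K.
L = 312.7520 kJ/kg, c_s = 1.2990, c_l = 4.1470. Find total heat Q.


Q1 (sensible, solid) = 3.1970 * 1.2990 * 11.5080 = 47.7916 kJ
Q2 (latent) = 3.1970 * 312.7520 = 999.8681 kJ
Q3 (sensible, liquid) = 3.1970 * 4.1470 * 81.9050 = 1085.8931 kJ
Q_total = 2133.5529 kJ

2133.5529 kJ


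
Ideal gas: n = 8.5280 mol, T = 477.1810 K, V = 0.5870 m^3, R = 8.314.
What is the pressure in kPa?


P = nRT/V = 8.5280 * 8.314 * 477.1810 / 0.5870
= 33832.9880 / 0.5870 = 57637.1176 Pa = 57.6371 kPa

57.6371 kPa


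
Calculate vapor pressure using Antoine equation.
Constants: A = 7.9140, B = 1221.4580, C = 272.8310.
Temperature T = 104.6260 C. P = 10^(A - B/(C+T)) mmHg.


C+T = 377.4570
B/(C+T) = 3.2360
log10(P) = 7.9140 - 3.2360 = 4.6780
P = 10^4.6780 = 47641.0213 mmHg

47641.0213 mmHg


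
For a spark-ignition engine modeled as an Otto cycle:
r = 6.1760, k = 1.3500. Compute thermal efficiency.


r^(k-1) = 1.8912
eta = 1 - 1/1.8912 = 0.4712 = 47.1247%

47.1247%


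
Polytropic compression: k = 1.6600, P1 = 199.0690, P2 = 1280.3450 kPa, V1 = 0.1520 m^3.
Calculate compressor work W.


(k-1)/k = 0.3976
(P2/P1)^exp = 2.0960
W = 2.5152 * 199.0690 * 0.1520 * (2.0960 - 1) = 83.4072 kJ

83.4072 kJ


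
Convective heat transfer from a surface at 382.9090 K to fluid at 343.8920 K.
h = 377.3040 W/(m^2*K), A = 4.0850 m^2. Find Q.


dT = 39.0170 K
Q = 377.3040 * 4.0850 * 39.0170 = 60136.3886 W

60136.3886 W


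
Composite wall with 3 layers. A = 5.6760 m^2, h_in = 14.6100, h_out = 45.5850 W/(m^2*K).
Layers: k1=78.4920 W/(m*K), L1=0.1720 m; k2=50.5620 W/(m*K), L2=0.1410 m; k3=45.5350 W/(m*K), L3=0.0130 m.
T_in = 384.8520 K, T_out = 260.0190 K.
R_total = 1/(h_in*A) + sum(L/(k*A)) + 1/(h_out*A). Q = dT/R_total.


R_conv_in = 1/(14.6100*5.6760) = 0.0121
R_1 = 0.1720/(78.4920*5.6760) = 0.0004
R_2 = 0.1410/(50.5620*5.6760) = 0.0005
R_3 = 0.0130/(45.5350*5.6760) = 5.0299e-05
R_conv_out = 1/(45.5850*5.6760) = 0.0039
R_total = 0.0169 K/W
Q = 124.8330 / 0.0169 = 7407.8541 W

R_total = 0.0169 K/W, Q = 7407.8541 W


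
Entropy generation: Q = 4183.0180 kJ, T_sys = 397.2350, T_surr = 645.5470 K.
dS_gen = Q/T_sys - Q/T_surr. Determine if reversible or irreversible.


dS_sys = 4183.0180/397.2350 = 10.5303 kJ/K
dS_surr = -4183.0180/645.5470 = -6.4798 kJ/K
dS_gen = 10.5303 - 6.4798 = 4.0505 kJ/K (irreversible)

dS_gen = 4.0505 kJ/K, irreversible


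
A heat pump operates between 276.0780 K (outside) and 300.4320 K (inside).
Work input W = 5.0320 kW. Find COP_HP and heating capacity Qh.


COP = 300.4320 / 24.3540 = 12.3360
Qh = 12.3360 * 5.0320 = 62.0750 kW

COP = 12.3360, Qh = 62.0750 kW


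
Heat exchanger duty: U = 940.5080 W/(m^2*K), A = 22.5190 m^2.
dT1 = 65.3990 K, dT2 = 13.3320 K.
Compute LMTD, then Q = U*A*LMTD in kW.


LMTD = 32.7395 K
Q = 940.5080 * 22.5190 * 32.7395 = 693400.6115 W = 693.4006 kW

693.4006 kW


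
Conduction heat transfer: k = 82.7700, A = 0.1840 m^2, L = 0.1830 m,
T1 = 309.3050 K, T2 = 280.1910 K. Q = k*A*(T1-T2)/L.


dT = 29.1140 K
Q = 82.7700 * 0.1840 * 29.1140 / 0.1830 = 2422.9339 W

2422.9339 W


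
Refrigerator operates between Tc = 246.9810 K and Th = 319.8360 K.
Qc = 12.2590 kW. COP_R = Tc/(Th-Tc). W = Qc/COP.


COP = 246.9810 / 72.8550 = 3.3900
W = 12.2590 / 3.3900 = 3.6162 kW

COP = 3.3900, W = 3.6162 kW


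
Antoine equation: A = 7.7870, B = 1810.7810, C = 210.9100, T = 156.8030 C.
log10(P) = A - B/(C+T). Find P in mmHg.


C+T = 367.7130
B/(C+T) = 4.9244
log10(P) = 7.7870 - 4.9244 = 2.8626
P = 10^2.8626 = 728.7170 mmHg

728.7170 mmHg


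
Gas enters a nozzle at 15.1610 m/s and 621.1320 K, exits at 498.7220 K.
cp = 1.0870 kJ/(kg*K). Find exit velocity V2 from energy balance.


dT = 122.4100 K
2*cp*1000*dT = 266119.3400
V1^2 = 229.8559
V2 = sqrt(266349.1959) = 516.0903 m/s

516.0903 m/s


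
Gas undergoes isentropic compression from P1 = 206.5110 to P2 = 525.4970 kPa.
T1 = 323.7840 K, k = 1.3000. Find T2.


(k-1)/k = 0.2308
(P2/P1)^exp = 1.2405
T2 = 323.7840 * 1.2405 = 401.6628 K

401.6628 K


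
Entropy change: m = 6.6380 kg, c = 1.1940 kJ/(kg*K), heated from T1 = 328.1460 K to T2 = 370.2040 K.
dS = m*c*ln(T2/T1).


T2/T1 = 1.1282
ln(T2/T1) = 0.1206
dS = 6.6380 * 1.1940 * 0.1206 = 0.9558 kJ/K

0.9558 kJ/K


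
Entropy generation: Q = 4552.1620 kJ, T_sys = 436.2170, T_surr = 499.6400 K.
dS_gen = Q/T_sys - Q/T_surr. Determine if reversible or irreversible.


dS_sys = 4552.1620/436.2170 = 10.4355 kJ/K
dS_surr = -4552.1620/499.6400 = -9.1109 kJ/K
dS_gen = 10.4355 - 9.1109 = 1.3247 kJ/K (irreversible)

dS_gen = 1.3247 kJ/K, irreversible


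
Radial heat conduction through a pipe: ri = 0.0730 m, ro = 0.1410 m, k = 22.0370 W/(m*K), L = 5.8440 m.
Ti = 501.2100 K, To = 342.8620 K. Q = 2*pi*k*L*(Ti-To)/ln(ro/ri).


dT = 158.3480 K
ln(ro/ri) = 0.6583
Q = 2*pi*22.0370*5.8440*158.3480 / 0.6583 = 194639.4991 W

194639.4991 W


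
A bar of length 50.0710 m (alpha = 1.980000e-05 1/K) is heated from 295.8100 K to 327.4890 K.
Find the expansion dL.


dT = 31.6790 K
dL = 1.980000e-05 * 50.0710 * 31.6790 = 0.031407 m
L_final = 50.102407 m

dL = 0.031407 m


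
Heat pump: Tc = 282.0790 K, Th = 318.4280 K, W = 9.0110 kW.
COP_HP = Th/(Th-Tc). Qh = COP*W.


COP = 318.4280 / 36.3490 = 8.7603
Qh = 8.7603 * 9.0110 = 78.9390 kW

COP = 8.7603, Qh = 78.9390 kW


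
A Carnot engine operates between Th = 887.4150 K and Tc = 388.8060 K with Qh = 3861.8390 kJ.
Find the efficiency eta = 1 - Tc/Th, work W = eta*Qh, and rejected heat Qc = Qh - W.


eta = 1 - 388.8060/887.4150 = 0.5619
W = 0.5619 * 3861.8390 = 2169.8390 kJ
Qc = 3861.8390 - 2169.8390 = 1692.0000 kJ

eta = 56.1867%, W = 2169.8390 kJ, Qc = 1692.0000 kJ


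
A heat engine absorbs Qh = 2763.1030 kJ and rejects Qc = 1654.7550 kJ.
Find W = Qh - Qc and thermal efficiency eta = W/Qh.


W = 2763.1030 - 1654.7550 = 1108.3480 kJ
eta = 1108.3480 / 2763.1030 = 0.4011 = 40.1124%

W = 1108.3480 kJ, eta = 40.1124%


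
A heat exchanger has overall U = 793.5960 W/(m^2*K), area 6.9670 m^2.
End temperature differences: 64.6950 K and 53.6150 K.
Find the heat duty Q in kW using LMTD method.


LMTD = 58.9816 K
Q = 793.5960 * 6.9670 * 58.9816 = 326108.5548 W = 326.1086 kW

326.1086 kW


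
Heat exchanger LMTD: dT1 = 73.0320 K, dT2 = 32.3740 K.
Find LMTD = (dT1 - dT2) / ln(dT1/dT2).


dT1/dT2 = 2.2559
ln(dT1/dT2) = 0.8135
LMTD = 40.6580 / 0.8135 = 49.9765 K

49.9765 K


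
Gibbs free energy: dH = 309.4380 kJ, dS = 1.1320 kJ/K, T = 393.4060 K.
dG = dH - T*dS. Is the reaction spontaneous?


T*dS = 393.4060 * 1.1320 = 445.3356 kJ
dG = 309.4380 - 445.3356 = -135.8976 kJ (spontaneous)

dG = -135.8976 kJ, spontaneous


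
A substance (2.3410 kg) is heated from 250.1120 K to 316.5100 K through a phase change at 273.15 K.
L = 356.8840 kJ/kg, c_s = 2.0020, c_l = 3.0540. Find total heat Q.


Q1 (sensible, solid) = 2.3410 * 2.0020 * 23.0380 = 107.9718 kJ
Q2 (latent) = 2.3410 * 356.8840 = 835.4654 kJ
Q3 (sensible, liquid) = 2.3410 * 3.0540 * 43.3600 = 309.9986 kJ
Q_total = 1253.4358 kJ

1253.4358 kJ


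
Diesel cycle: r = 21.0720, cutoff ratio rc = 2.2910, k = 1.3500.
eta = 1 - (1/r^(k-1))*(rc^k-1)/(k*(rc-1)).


r^(k-1) = 2.9060
rc^k = 3.0622
eta = 0.5928 = 59.2831%

59.2831%


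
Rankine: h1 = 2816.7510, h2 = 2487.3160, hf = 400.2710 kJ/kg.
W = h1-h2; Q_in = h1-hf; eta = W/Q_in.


W = 329.4350 kJ/kg
Q_in = 2416.4800 kJ/kg
eta = 0.1363 = 13.6328%

eta = 13.6328%


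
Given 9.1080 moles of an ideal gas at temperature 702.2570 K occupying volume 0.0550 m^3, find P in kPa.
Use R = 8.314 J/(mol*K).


P = nRT/V = 9.1080 * 8.314 * 702.2570 / 0.0550
= 53177.6473 / 0.0550 = 966866.3140 Pa = 966.8663 kPa

966.8663 kPa


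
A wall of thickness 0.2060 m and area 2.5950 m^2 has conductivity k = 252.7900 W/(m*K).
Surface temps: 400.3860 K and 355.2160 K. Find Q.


dT = 45.1700 K
Q = 252.7900 * 2.5950 * 45.1700 / 0.2060 = 143840.1483 W

143840.1483 W


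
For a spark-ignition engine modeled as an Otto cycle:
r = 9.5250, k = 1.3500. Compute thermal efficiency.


r^(k-1) = 2.2009
eta = 1 - 1/2.2009 = 0.5456 = 54.5643%

54.5643%


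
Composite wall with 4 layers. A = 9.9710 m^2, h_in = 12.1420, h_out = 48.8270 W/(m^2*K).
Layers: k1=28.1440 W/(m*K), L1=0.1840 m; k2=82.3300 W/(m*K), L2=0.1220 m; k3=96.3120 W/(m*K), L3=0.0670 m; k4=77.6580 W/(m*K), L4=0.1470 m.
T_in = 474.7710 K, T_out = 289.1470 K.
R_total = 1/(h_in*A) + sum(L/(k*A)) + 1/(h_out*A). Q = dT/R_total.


R_conv_in = 1/(12.1420*9.9710) = 0.0083
R_1 = 0.1840/(28.1440*9.9710) = 0.0007
R_2 = 0.1220/(82.3300*9.9710) = 0.0001
R_3 = 0.0670/(96.3120*9.9710) = 6.9768e-05
R_4 = 0.1470/(77.6580*9.9710) = 0.0002
R_conv_out = 1/(48.8270*9.9710) = 0.0021
R_total = 0.0114 K/W
Q = 185.6240 / 0.0114 = 16314.6637 W

R_total = 0.0114 K/W, Q = 16314.6637 W


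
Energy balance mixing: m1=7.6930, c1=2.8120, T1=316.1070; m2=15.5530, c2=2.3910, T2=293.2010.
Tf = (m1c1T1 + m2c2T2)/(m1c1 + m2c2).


num = 17741.5839
den = 58.8199
Tf = 301.6253 K

301.6253 K


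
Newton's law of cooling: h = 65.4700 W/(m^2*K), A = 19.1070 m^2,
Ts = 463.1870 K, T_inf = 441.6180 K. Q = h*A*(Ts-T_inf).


dT = 21.5690 K
Q = 65.4700 * 19.1070 * 21.5690 = 26981.4233 W

26981.4233 W


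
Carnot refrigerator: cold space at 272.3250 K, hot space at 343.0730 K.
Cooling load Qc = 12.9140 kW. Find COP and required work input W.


COP = 272.3250 / 70.7480 = 3.8492
W = 12.9140 / 3.8492 = 3.3550 kW

COP = 3.8492, W = 3.3550 kW


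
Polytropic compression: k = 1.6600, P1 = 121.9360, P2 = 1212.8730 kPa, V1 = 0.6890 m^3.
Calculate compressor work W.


(k-1)/k = 0.3976
(P2/P1)^exp = 2.4927
W = 2.5152 * 121.9360 * 0.6890 * (2.4927 - 1) = 315.4181 kJ

315.4181 kJ


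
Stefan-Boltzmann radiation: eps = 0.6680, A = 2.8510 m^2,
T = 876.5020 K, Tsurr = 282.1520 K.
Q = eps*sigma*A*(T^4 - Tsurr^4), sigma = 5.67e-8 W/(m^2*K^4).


T^4 = 5.9022e+11
Tsurr^4 = 6.3377e+09
Q = 0.6680 * 5.67e-8 * 2.8510 * 5.8388e+11 = 63049.2230 W

63049.2230 W


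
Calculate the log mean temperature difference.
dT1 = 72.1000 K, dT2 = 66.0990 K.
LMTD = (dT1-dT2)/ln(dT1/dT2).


dT1/dT2 = 1.0908
ln(dT1/dT2) = 0.0869
LMTD = 6.0010 / 0.0869 = 69.0560 K

69.0560 K


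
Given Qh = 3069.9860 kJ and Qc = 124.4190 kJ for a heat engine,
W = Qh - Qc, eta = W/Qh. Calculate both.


W = 3069.9860 - 124.4190 = 2945.5670 kJ
eta = 2945.5670 / 3069.9860 = 0.9595 = 95.9472%

W = 2945.5670 kJ, eta = 95.9472%


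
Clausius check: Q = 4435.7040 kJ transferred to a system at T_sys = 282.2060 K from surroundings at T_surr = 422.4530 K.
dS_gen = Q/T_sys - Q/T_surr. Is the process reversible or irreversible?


dS_sys = 4435.7040/282.2060 = 15.7180 kJ/K
dS_surr = -4435.7040/422.4530 = -10.4999 kJ/K
dS_gen = 15.7180 - 10.4999 = 5.2181 kJ/K (irreversible)

dS_gen = 5.2181 kJ/K, irreversible


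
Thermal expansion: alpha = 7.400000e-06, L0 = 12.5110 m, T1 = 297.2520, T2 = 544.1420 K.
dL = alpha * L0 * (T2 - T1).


dT = 246.8900 K
dL = 7.400000e-06 * 12.5110 * 246.8900 = 0.022857 m
L_final = 12.533857 m

dL = 0.022857 m


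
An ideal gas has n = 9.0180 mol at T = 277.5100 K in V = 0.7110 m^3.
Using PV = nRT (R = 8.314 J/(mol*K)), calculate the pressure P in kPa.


P = nRT/V = 9.0180 * 8.314 * 277.5100 / 0.7110
= 20806.4932 / 0.7110 = 29263.7035 Pa = 29.2637 kPa

29.2637 kPa


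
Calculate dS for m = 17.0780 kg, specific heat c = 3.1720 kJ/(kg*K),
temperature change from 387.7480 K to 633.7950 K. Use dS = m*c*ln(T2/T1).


T2/T1 = 1.6346
ln(T2/T1) = 0.4914
dS = 17.0780 * 3.1720 * 0.4914 = 26.6182 kJ/K

26.6182 kJ/K


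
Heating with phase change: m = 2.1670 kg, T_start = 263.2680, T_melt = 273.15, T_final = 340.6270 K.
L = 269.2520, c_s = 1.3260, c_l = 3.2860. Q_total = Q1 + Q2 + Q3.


Q1 (sensible, solid) = 2.1670 * 1.3260 * 9.8820 = 28.3954 kJ
Q2 (latent) = 2.1670 * 269.2520 = 583.4691 kJ
Q3 (sensible, liquid) = 2.1670 * 3.2860 * 67.4770 = 480.4877 kJ
Q_total = 1092.3521 kJ

1092.3521 kJ


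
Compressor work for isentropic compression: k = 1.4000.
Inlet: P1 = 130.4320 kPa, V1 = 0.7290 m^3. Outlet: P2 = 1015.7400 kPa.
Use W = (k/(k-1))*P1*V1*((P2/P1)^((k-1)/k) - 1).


(k-1)/k = 0.2857
(P2/P1)^exp = 1.7976
W = 3.5000 * 130.4320 * 0.7290 * (1.7976 - 1) = 265.4283 kJ

265.4283 kJ


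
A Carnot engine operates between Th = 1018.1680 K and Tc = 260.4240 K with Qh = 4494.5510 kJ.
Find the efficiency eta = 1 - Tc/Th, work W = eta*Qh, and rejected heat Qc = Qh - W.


eta = 1 - 260.4240/1018.1680 = 0.7442
W = 0.7442 * 4494.5510 = 3344.9480 kJ
Qc = 4494.5510 - 3344.9480 = 1149.6030 kJ

eta = 74.4223%, W = 3344.9480 kJ, Qc = 1149.6030 kJ


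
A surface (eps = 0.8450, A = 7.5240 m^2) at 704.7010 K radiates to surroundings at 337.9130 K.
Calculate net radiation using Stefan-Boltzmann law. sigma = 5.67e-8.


T^4 = 2.4662e+11
Tsurr^4 = 1.3038e+10
Q = 0.8450 * 5.67e-8 * 7.5240 * 2.3358e+11 = 84201.1874 W

84201.1874 W


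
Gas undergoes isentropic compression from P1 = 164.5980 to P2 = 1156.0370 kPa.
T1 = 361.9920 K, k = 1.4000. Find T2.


(k-1)/k = 0.2857
(P2/P1)^exp = 1.7453
T2 = 361.9920 * 1.7453 = 631.7854 K

631.7854 K


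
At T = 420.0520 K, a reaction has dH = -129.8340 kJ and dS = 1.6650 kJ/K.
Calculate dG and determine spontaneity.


T*dS = 420.0520 * 1.6650 = 699.3866 kJ
dG = -129.8340 - 699.3866 = -829.2206 kJ (spontaneous)

dG = -829.2206 kJ, spontaneous


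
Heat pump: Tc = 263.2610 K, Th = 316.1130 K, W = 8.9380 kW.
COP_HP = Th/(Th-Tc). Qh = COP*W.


COP = 316.1130 / 52.8520 = 5.9811
Qh = 5.9811 * 8.9380 = 53.4591 kW

COP = 5.9811, Qh = 53.4591 kW


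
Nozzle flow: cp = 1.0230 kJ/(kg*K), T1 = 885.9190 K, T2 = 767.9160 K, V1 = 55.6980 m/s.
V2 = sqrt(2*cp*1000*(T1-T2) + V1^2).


dT = 118.0030 K
2*cp*1000*dT = 241434.1380
V1^2 = 3102.2672
V2 = sqrt(244536.4052) = 494.5062 m/s

494.5062 m/s


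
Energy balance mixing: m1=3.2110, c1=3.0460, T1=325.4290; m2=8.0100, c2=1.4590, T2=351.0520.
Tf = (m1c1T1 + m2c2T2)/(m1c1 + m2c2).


num = 7285.5262
den = 21.4673
Tf = 339.3779 K

339.3779 K


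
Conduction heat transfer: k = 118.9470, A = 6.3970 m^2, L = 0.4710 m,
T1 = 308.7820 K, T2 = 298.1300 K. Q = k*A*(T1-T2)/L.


dT = 10.6520 K
Q = 118.9470 * 6.3970 * 10.6520 / 0.4710 = 17208.3842 W

17208.3842 W


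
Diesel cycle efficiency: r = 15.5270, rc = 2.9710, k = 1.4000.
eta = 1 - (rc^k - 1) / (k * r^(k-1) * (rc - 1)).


r^(k-1) = 2.9953
rc^k = 4.5927
eta = 0.5653 = 56.5324%

56.5324%


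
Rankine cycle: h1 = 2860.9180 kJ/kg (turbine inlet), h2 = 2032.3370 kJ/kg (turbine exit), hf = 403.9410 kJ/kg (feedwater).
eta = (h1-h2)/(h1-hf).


W = 828.5810 kJ/kg
Q_in = 2456.9770 kJ/kg
eta = 0.3372 = 33.7236%

eta = 33.7236%


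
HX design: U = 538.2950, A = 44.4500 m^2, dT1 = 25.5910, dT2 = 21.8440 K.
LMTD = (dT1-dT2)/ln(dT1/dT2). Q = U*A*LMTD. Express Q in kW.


LMTD = 23.6681 K
Q = 538.2950 * 44.4500 * 23.6681 = 566311.3519 W = 566.3114 kW

566.3114 kW


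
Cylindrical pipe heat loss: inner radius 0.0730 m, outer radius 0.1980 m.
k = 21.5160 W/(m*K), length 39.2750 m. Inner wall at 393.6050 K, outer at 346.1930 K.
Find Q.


dT = 47.4120 K
ln(ro/ri) = 0.9978
Q = 2*pi*21.5160*39.2750*47.4120 / 0.9978 = 252289.4387 W

252289.4387 W


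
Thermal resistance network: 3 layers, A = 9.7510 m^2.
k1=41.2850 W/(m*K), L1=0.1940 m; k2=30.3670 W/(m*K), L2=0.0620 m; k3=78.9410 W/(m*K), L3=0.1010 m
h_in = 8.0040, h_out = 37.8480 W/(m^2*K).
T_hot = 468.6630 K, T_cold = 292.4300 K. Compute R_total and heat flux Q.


R_conv_in = 1/(8.0040*9.7510) = 0.0128
R_1 = 0.1940/(41.2850*9.7510) = 0.0005
R_2 = 0.0620/(30.3670*9.7510) = 0.0002
R_3 = 0.1010/(78.9410*9.7510) = 0.0001
R_conv_out = 1/(37.8480*9.7510) = 0.0027
R_total = 0.0163 K/W
Q = 176.2330 / 0.0163 = 10782.1362 W

R_total = 0.0163 K/W, Q = 10782.1362 W


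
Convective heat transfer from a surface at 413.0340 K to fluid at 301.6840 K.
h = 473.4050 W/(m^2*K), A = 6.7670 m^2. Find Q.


dT = 111.3500 K
Q = 473.4050 * 6.7670 * 111.3500 = 356713.2476 W

356713.2476 W


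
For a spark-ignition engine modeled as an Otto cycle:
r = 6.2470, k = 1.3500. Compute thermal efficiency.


r^(k-1) = 1.8988
eta = 1 - 1/1.8988 = 0.4734 = 47.3359%

47.3359%


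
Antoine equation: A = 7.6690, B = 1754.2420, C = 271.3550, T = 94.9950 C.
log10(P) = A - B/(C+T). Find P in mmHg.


C+T = 366.3500
B/(C+T) = 4.7884
log10(P) = 7.6690 - 4.7884 = 2.8806
P = 10^2.8806 = 759.5706 mmHg

759.5706 mmHg


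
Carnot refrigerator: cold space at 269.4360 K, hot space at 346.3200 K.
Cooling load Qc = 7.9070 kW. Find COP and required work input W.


COP = 269.4360 / 76.8840 = 3.5044
W = 7.9070 / 3.5044 = 2.2563 kW

COP = 3.5044, W = 2.2563 kW


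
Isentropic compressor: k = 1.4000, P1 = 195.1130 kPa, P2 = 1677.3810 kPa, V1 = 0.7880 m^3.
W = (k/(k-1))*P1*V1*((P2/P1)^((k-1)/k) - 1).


(k-1)/k = 0.2857
(P2/P1)^exp = 1.8491
W = 3.5000 * 195.1130 * 0.7880 * (1.8491 - 1) = 456.9087 kJ

456.9087 kJ


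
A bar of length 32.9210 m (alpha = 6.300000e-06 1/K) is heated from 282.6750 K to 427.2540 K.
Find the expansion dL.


dT = 144.5790 K
dL = 6.300000e-06 * 32.9210 * 144.5790 = 0.029986 m
L_final = 32.950986 m

dL = 0.029986 m


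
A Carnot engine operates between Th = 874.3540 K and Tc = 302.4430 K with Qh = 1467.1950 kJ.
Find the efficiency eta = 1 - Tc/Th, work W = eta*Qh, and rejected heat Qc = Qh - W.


eta = 1 - 302.4430/874.3540 = 0.6541
W = 0.6541 * 1467.1950 = 959.6856 kJ
Qc = 1467.1950 - 959.6856 = 507.5094 kJ

eta = 65.4095%, W = 959.6856 kJ, Qc = 507.5094 kJ


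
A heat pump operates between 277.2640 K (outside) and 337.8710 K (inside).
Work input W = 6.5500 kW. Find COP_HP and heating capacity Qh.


COP = 337.8710 / 60.6070 = 5.5748
Qh = 5.5748 * 6.5500 = 36.5148 kW

COP = 5.5748, Qh = 36.5148 kW


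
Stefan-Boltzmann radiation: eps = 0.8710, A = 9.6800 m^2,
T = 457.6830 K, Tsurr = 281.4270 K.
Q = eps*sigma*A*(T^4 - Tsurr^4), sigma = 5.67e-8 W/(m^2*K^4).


T^4 = 4.3879e+10
Tsurr^4 = 6.2728e+09
Q = 0.8710 * 5.67e-8 * 9.6800 * 3.7606e+10 = 17977.8834 W

17977.8834 W


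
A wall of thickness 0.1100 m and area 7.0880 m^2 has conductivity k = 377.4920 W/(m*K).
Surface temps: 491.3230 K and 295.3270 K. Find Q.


dT = 195.9960 K
Q = 377.4920 * 7.0880 * 195.9960 / 0.1100 = 4767448.2124 W

4767448.2124 W


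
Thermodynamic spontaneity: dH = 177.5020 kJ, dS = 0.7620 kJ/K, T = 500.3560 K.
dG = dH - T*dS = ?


T*dS = 500.3560 * 0.7620 = 381.2713 kJ
dG = 177.5020 - 381.2713 = -203.7693 kJ (spontaneous)

dG = -203.7693 kJ, spontaneous


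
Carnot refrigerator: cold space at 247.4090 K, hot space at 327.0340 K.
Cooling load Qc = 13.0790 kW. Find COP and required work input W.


COP = 247.4090 / 79.6250 = 3.1072
W = 13.0790 / 3.1072 = 4.2093 kW

COP = 3.1072, W = 4.2093 kW


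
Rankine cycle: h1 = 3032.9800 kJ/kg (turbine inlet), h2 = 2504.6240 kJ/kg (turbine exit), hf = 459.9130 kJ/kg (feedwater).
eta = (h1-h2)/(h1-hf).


W = 528.3560 kJ/kg
Q_in = 2573.0670 kJ/kg
eta = 0.2053 = 20.5341%

eta = 20.5341%


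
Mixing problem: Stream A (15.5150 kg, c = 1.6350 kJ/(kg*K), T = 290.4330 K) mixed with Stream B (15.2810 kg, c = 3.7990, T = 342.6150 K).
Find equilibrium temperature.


num = 27257.0850
den = 83.4195
Tf = 326.7470 K

326.7470 K


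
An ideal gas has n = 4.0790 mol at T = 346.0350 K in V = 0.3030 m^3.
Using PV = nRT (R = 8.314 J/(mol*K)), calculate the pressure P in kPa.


P = nRT/V = 4.0790 * 8.314 * 346.0350 / 0.3030
= 11735.0178 / 0.3030 = 38729.4318 Pa = 38.7294 kPa

38.7294 kPa


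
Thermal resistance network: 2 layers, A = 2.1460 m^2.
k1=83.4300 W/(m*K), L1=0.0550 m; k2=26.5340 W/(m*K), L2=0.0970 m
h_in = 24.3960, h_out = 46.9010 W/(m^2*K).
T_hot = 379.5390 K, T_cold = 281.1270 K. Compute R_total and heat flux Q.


R_conv_in = 1/(24.3960*2.1460) = 0.0191
R_1 = 0.0550/(83.4300*2.1460) = 0.0003
R_2 = 0.0970/(26.5340*2.1460) = 0.0017
R_conv_out = 1/(46.9010*2.1460) = 0.0099
R_total = 0.0310 K/W
Q = 98.4120 / 0.0310 = 3169.7799 W

R_total = 0.0310 K/W, Q = 3169.7799 W


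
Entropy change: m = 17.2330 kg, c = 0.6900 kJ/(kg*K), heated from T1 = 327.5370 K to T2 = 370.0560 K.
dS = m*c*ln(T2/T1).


T2/T1 = 1.1298
ln(T2/T1) = 0.1221
dS = 17.2330 * 0.6900 * 0.1221 = 1.4513 kJ/K

1.4513 kJ/K


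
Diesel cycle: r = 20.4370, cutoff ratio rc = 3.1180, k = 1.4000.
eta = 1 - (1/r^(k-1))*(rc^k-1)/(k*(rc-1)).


r^(k-1) = 3.3432
rc^k = 4.9139
eta = 0.6052 = 60.5189%

60.5189%


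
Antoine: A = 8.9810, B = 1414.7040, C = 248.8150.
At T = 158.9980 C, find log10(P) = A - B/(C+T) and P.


C+T = 407.8130
B/(C+T) = 3.4690
log10(P) = 8.9810 - 3.4690 = 5.5120
P = 10^5.5120 = 325086.0070 mmHg

325086.0070 mmHg


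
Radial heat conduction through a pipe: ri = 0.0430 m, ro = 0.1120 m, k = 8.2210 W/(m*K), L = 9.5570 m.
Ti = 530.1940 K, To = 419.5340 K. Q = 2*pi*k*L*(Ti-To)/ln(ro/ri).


dT = 110.6600 K
ln(ro/ri) = 0.9573
Q = 2*pi*8.2210*9.5570*110.6600 / 0.9573 = 57064.9281 W

57064.9281 W


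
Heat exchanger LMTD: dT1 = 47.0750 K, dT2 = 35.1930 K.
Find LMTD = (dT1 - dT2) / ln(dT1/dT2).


dT1/dT2 = 1.3376
ln(dT1/dT2) = 0.2909
LMTD = 11.8820 / 0.2909 = 40.8464 K

40.8464 K


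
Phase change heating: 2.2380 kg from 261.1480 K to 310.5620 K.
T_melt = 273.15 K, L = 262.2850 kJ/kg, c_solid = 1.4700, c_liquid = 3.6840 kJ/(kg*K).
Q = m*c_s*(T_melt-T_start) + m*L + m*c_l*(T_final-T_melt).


Q1 (sensible, solid) = 2.2380 * 1.4700 * 12.0020 = 39.4849 kJ
Q2 (latent) = 2.2380 * 262.2850 = 586.9938 kJ
Q3 (sensible, liquid) = 2.2380 * 3.6840 * 37.4120 = 308.4542 kJ
Q_total = 934.9329 kJ

934.9329 kJ


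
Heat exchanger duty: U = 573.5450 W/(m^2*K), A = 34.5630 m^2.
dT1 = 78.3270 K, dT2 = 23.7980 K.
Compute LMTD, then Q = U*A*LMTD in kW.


LMTD = 45.7730 K
Q = 573.5450 * 34.5630 * 45.7730 = 907378.8764 W = 907.3789 kW

907.3789 kW


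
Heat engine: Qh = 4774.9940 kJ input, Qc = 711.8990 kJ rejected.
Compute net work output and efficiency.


W = 4774.9940 - 711.8990 = 4063.0950 kJ
eta = 4063.0950 / 4774.9940 = 0.8509 = 85.0911%

W = 4063.0950 kJ, eta = 85.0911%


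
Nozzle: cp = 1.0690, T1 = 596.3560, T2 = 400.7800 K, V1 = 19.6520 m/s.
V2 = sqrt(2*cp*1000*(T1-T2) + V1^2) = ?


dT = 195.5760 K
2*cp*1000*dT = 418141.4880
V1^2 = 386.2011
V2 = sqrt(418527.6891) = 646.9372 m/s

646.9372 m/s


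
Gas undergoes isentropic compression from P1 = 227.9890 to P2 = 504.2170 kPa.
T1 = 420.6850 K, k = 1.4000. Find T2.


(k-1)/k = 0.2857
(P2/P1)^exp = 1.2545
T2 = 420.6850 * 1.2545 = 527.7689 K

527.7689 K


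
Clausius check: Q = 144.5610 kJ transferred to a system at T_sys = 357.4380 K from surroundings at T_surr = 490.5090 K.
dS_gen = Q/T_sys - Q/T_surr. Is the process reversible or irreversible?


dS_sys = 144.5610/357.4380 = 0.4044 kJ/K
dS_surr = -144.5610/490.5090 = -0.2947 kJ/K
dS_gen = 0.4044 - 0.2947 = 0.1097 kJ/K (irreversible)

dS_gen = 0.1097 kJ/K, irreversible


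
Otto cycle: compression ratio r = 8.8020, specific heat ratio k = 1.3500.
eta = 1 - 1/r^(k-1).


r^(k-1) = 2.1409
eta = 1 - 1/2.1409 = 0.5329 = 53.2914%

53.2914%


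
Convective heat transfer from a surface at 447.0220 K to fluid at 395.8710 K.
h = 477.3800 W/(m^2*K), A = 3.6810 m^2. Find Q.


dT = 51.1510 K
Q = 477.3800 * 3.6810 * 51.1510 = 89884.3674 W

89884.3674 W


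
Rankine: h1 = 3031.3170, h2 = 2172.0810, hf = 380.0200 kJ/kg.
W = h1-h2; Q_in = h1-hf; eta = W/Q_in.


W = 859.2360 kJ/kg
Q_in = 2651.2970 kJ/kg
eta = 0.3241 = 32.4081%

eta = 32.4081%


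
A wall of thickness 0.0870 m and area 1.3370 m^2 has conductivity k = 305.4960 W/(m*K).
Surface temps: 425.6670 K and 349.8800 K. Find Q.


dT = 75.7870 K
Q = 305.4960 * 1.3370 * 75.7870 / 0.0870 = 355805.2885 W

355805.2885 W


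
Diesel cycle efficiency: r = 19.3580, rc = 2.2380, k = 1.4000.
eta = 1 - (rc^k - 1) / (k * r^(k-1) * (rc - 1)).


r^(k-1) = 3.2715
rc^k = 3.0889
eta = 0.6316 = 63.1595%

63.1595%


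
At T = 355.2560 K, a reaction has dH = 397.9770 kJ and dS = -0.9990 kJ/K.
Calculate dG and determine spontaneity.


T*dS = 355.2560 * -0.9990 = -354.9007 kJ
dG = 397.9770 + 354.9007 = 752.8777 kJ (non-spontaneous)

dG = 752.8777 kJ, non-spontaneous


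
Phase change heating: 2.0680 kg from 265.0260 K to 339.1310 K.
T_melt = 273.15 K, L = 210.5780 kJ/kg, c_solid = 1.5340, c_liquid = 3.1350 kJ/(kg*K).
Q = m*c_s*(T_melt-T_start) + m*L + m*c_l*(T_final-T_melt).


Q1 (sensible, solid) = 2.0680 * 1.5340 * 8.1240 = 25.7719 kJ
Q2 (latent) = 2.0680 * 210.5780 = 435.4753 kJ
Q3 (sensible, liquid) = 2.0680 * 3.1350 * 65.9810 = 427.7667 kJ
Q_total = 889.0139 kJ

889.0139 kJ


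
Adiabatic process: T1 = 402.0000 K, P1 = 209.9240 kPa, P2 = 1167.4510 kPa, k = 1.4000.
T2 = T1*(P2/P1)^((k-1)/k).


(k-1)/k = 0.2857
(P2/P1)^exp = 1.6327
T2 = 402.0000 * 1.6327 = 656.3472 K

656.3472 K


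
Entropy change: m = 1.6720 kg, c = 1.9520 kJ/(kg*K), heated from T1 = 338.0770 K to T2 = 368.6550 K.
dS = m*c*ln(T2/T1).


T2/T1 = 1.0904
ln(T2/T1) = 0.0866
dS = 1.6720 * 1.9520 * 0.0866 = 0.2826 kJ/K

0.2826 kJ/K


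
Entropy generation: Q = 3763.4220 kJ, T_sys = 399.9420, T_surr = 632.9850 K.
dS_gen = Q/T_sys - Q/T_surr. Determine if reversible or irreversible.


dS_sys = 3763.4220/399.9420 = 9.4099 kJ/K
dS_surr = -3763.4220/632.9850 = -5.9455 kJ/K
dS_gen = 9.4099 - 5.9455 = 3.4644 kJ/K (irreversible)

dS_gen = 3.4644 kJ/K, irreversible


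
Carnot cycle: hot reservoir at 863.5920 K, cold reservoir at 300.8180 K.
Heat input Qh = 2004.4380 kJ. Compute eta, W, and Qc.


eta = 1 - 300.8180/863.5920 = 0.6517
W = 0.6517 * 2004.4380 = 1306.2252 kJ
Qc = 2004.4380 - 1306.2252 = 698.2128 kJ

eta = 65.1667%, W = 1306.2252 kJ, Qc = 698.2128 kJ


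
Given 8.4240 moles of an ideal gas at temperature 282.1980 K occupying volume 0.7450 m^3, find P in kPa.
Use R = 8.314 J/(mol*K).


P = nRT/V = 8.4240 * 8.314 * 282.1980 / 0.7450
= 19764.3397 / 0.7450 = 26529.3150 Pa = 26.5293 kPa

26.5293 kPa


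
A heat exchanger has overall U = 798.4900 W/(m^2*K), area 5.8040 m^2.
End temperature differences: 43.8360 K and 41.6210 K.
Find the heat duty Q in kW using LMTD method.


LMTD = 42.7189 K
Q = 798.4900 * 5.8040 * 42.7189 = 197978.1439 W = 197.9781 kW

197.9781 kW


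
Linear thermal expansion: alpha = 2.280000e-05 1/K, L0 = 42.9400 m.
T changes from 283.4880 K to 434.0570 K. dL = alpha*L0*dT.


dT = 150.5690 K
dL = 2.280000e-05 * 42.9400 * 150.5690 = 0.147412 m
L_final = 43.087412 m

dL = 0.147412 m


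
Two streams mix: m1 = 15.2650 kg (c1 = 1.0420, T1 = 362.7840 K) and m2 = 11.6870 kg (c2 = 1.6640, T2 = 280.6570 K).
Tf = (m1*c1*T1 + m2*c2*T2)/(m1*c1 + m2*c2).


num = 11228.4733
den = 35.3533
Tf = 317.6075 K

317.6075 K


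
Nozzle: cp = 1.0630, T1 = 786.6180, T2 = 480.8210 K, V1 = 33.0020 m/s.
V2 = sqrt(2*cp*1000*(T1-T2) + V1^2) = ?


dT = 305.7970 K
2*cp*1000*dT = 650124.4220
V1^2 = 1089.1320
V2 = sqrt(651213.5540) = 806.9780 m/s

806.9780 m/s


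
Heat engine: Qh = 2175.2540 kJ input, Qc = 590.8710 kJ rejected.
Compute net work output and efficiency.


W = 2175.2540 - 590.8710 = 1584.3830 kJ
eta = 1584.3830 / 2175.2540 = 0.7284 = 72.8367%

W = 1584.3830 kJ, eta = 72.8367%


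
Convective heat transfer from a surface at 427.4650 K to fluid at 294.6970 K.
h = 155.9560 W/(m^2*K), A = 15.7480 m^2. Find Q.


dT = 132.7680 K
Q = 155.9560 * 15.7480 * 132.7680 = 326077.5558 W

326077.5558 W


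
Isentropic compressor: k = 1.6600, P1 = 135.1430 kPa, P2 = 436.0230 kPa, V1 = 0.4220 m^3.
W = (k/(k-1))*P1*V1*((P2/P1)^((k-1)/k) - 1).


(k-1)/k = 0.3976
(P2/P1)^exp = 1.5932
W = 2.5152 * 135.1430 * 0.4220 * (1.5932 - 1) = 85.0834 kJ

85.0834 kJ


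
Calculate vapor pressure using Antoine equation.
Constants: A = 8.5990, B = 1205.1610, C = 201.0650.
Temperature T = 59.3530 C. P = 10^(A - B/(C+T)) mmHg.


C+T = 260.4180
B/(C+T) = 4.6278
log10(P) = 8.5990 - 4.6278 = 3.9712
P = 10^3.9712 = 9358.4830 mmHg

9358.4830 mmHg


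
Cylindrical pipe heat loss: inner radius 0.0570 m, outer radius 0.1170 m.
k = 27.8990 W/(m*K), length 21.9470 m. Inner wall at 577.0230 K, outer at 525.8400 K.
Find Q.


dT = 51.1830 K
ln(ro/ri) = 0.7191
Q = 2*pi*27.8990*21.9470*51.1830 / 0.7191 = 273820.7959 W

273820.7959 W


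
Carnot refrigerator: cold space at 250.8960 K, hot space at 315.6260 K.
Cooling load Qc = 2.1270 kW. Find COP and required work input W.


COP = 250.8960 / 64.7300 = 3.8760
W = 2.1270 / 3.8760 = 0.5488 kW

COP = 3.8760, W = 0.5488 kW


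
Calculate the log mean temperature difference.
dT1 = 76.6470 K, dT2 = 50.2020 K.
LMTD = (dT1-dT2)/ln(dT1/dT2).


dT1/dT2 = 1.5268
ln(dT1/dT2) = 0.4232
LMTD = 26.4450 / 0.4232 = 62.4947 K

62.4947 K


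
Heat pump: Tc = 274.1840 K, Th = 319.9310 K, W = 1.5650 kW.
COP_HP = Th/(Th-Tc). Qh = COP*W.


COP = 319.9310 / 45.7470 = 6.9935
Qh = 6.9935 * 1.5650 = 10.9448 kW

COP = 6.9935, Qh = 10.9448 kW


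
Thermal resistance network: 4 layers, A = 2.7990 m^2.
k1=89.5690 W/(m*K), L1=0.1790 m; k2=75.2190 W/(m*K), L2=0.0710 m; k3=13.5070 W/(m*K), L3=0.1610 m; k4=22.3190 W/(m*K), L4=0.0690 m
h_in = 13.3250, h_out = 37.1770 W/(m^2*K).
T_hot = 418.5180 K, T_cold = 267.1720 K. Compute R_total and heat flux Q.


R_conv_in = 1/(13.3250*2.7990) = 0.0268
R_1 = 0.1790/(89.5690*2.7990) = 0.0007
R_2 = 0.0710/(75.2190*2.7990) = 0.0003
R_3 = 0.1610/(13.5070*2.7990) = 0.0043
R_4 = 0.0690/(22.3190*2.7990) = 0.0011
R_conv_out = 1/(37.1770*2.7990) = 0.0096
R_total = 0.0428 K/W
Q = 151.3460 / 0.0428 = 3533.1219 W

R_total = 0.0428 K/W, Q = 3533.1219 W


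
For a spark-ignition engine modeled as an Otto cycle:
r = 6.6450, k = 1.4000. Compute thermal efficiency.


r^(k-1) = 2.1330
eta = 1 - 1/2.1330 = 0.5312 = 53.1184%

53.1184%


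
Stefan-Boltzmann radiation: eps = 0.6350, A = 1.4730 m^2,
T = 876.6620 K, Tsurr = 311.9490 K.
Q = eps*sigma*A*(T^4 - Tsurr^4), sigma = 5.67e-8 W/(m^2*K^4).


T^4 = 5.9065e+11
Tsurr^4 = 9.4697e+09
Q = 0.6350 * 5.67e-8 * 1.4730 * 5.8118e+11 = 30822.5766 W

30822.5766 W


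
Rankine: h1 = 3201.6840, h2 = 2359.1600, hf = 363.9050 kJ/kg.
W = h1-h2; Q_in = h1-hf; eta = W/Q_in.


W = 842.5240 kJ/kg
Q_in = 2837.7790 kJ/kg
eta = 0.2969 = 29.6896%

eta = 29.6896%


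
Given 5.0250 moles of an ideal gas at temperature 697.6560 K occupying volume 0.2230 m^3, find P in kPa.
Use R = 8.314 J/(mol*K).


P = nRT/V = 5.0250 * 8.314 * 697.6560 / 0.2230
= 29146.5677 / 0.2230 = 130702.0974 Pa = 130.7021 kPa

130.7021 kPa


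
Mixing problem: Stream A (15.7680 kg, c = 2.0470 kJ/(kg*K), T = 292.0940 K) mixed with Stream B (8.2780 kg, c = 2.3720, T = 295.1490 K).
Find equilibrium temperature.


num = 15223.3195
den = 51.9125
Tf = 293.2495 K

293.2495 K


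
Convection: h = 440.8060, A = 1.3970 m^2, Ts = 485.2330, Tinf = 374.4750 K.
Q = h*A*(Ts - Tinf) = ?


dT = 110.7580 K
Q = 440.8060 * 1.3970 * 110.7580 = 68205.4390 W

68205.4390 W


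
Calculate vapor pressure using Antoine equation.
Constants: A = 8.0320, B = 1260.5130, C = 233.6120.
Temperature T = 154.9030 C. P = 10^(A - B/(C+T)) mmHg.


C+T = 388.5150
B/(C+T) = 3.2444
log10(P) = 8.0320 - 3.2444 = 4.7876
P = 10^4.7876 = 61314.2699 mmHg

61314.2699 mmHg


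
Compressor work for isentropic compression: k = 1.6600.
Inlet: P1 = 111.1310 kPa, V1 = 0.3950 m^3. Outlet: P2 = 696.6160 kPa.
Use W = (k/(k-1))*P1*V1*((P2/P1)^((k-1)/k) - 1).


(k-1)/k = 0.3976
(P2/P1)^exp = 2.0746
W = 2.5152 * 111.1310 * 0.3950 * (2.0746 - 1) = 118.6476 kJ

118.6476 kJ


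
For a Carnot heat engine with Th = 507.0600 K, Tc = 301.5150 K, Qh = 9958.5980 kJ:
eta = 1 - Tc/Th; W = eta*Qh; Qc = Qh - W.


eta = 1 - 301.5150/507.0600 = 0.4054
W = 0.4054 * 9958.5980 = 4036.8793 kJ
Qc = 9958.5980 - 4036.8793 = 5921.7187 kJ

eta = 40.5366%, W = 4036.8793 kJ, Qc = 5921.7187 kJ


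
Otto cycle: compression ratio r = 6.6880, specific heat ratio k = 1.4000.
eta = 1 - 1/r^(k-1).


r^(k-1) = 2.1385
eta = 1 - 1/2.1385 = 0.5324 = 53.2392%

53.2392%


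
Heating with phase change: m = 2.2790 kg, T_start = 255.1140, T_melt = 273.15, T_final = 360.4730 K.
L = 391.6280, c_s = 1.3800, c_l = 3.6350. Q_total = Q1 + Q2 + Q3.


Q1 (sensible, solid) = 2.2790 * 1.3800 * 18.0360 = 56.7236 kJ
Q2 (latent) = 2.2790 * 391.6280 = 892.5202 kJ
Q3 (sensible, liquid) = 2.2790 * 3.6350 * 87.3230 = 723.3981 kJ
Q_total = 1672.6419 kJ

1672.6419 kJ


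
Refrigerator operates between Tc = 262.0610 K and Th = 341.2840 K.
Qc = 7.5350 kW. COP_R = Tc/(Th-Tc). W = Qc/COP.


COP = 262.0610 / 79.2230 = 3.3079
W = 7.5350 / 3.3079 = 2.2779 kW

COP = 3.3079, W = 2.2779 kW


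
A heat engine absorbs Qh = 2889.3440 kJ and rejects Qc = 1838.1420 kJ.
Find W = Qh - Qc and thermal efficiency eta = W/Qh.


W = 2889.3440 - 1838.1420 = 1051.2020 kJ
eta = 1051.2020 / 2889.3440 = 0.3638 = 36.3820%

W = 1051.2020 kJ, eta = 36.3820%


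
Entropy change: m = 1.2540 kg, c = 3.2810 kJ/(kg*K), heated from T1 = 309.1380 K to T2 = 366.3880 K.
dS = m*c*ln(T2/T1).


T2/T1 = 1.1852
ln(T2/T1) = 0.1699
dS = 1.2540 * 3.2810 * 0.1699 = 0.6991 kJ/K

0.6991 kJ/K


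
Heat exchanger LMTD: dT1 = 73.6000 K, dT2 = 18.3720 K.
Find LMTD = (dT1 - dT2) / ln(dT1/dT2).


dT1/dT2 = 4.0061
ln(dT1/dT2) = 1.3878
LMTD = 55.2280 / 1.3878 = 39.7949 K

39.7949 K


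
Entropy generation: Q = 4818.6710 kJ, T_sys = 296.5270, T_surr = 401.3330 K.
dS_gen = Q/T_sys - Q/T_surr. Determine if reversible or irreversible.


dS_sys = 4818.6710/296.5270 = 16.2504 kJ/K
dS_surr = -4818.6710/401.3330 = -12.0067 kJ/K
dS_gen = 16.2504 - 12.0067 = 4.2437 kJ/K (irreversible)

dS_gen = 4.2437 kJ/K, irreversible


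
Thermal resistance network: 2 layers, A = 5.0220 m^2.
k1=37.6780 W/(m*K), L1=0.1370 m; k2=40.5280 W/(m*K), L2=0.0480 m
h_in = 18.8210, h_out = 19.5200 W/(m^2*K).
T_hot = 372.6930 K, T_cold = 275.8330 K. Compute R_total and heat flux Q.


R_conv_in = 1/(18.8210*5.0220) = 0.0106
R_1 = 0.1370/(37.6780*5.0220) = 0.0007
R_2 = 0.0480/(40.5280*5.0220) = 0.0002
R_conv_out = 1/(19.5200*5.0220) = 0.0102
R_total = 0.0217 K/W
Q = 96.8600 / 0.0217 = 4455.2264 W

R_total = 0.0217 K/W, Q = 4455.2264 W


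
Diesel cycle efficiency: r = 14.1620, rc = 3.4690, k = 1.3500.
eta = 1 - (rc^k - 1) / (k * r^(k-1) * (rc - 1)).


r^(k-1) = 2.5287
rc^k = 5.3614
eta = 0.4825 = 48.2543%

48.2543%
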